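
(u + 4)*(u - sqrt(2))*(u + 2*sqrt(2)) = u^3 + sqrt(2)*u^2 + 4*u^2 - 4*u + 4*sqrt(2)*u - 16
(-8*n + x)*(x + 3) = -8*n*x - 24*n + x^2 + 3*x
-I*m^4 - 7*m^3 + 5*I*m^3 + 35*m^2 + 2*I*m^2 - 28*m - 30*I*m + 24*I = (m - 4)*(m - 6*I)*(m - I)*(-I*m + I)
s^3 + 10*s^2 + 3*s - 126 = (s - 3)*(s + 6)*(s + 7)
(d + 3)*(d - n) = d^2 - d*n + 3*d - 3*n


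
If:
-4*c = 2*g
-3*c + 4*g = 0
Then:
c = 0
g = 0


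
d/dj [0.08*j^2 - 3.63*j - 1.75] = 0.16*j - 3.63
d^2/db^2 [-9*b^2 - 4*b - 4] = -18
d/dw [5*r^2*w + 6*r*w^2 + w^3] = 5*r^2 + 12*r*w + 3*w^2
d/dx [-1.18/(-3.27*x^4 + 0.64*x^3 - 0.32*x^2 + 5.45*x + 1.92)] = (-15.4344*x^3 + 2.2656*x^2 - 0.7552*x + 6.431)/(-3.27*x^4 + 0.64*x^3 - 0.32*x^2 + 5.45*x + 1.92)^2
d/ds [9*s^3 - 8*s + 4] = 27*s^2 - 8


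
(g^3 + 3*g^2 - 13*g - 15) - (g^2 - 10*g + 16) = g^3 + 2*g^2 - 3*g - 31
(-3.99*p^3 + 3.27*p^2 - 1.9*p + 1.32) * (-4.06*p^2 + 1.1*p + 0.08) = 16.1994*p^5 - 17.6652*p^4 + 10.9918*p^3 - 7.1876*p^2 + 1.3*p + 0.1056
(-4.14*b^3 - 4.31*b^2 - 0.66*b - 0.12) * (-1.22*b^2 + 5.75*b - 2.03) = 5.0508*b^5 - 18.5468*b^4 - 15.5731*b^3 + 5.1007*b^2 + 0.6498*b + 0.2436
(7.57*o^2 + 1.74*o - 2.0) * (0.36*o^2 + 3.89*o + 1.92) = 2.7252*o^4 + 30.0737*o^3 + 20.583*o^2 - 4.4392*o - 3.84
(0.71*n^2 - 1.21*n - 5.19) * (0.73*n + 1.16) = 0.5183*n^3 - 0.0597000000000001*n^2 - 5.1923*n - 6.0204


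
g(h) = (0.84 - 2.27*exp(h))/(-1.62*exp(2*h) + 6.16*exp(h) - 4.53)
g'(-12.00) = 0.00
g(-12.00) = -0.19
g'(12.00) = 0.00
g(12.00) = 0.00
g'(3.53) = -0.05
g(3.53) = 0.05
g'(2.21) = -0.36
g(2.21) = 0.24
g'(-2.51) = 0.03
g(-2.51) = -0.16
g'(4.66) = -0.01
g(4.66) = 0.01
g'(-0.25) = 7.61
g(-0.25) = 1.30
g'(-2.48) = 0.03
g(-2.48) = -0.16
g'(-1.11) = 0.26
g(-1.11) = -0.03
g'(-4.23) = 0.00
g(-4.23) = -0.18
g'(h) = (0.84 - 2.27*exp(h))*(3.24*exp(2*h) - 6.16*exp(h))/(-1.62*exp(2*h) + 6.16*exp(h) - 4.53)^2 - 2.27*exp(h)/(-1.62*exp(2*h) + 6.16*exp(h) - 4.53)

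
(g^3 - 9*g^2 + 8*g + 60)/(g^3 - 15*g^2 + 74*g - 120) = (g + 2)/(g - 4)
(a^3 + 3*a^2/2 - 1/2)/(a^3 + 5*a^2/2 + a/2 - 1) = (a + 1)/(a + 2)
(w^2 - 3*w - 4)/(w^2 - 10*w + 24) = (w + 1)/(w - 6)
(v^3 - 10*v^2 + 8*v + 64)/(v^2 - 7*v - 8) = (v^2 - 2*v - 8)/(v + 1)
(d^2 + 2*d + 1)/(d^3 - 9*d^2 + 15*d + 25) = (d + 1)/(d^2 - 10*d + 25)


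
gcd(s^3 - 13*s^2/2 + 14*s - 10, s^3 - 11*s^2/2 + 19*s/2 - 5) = s^2 - 9*s/2 + 5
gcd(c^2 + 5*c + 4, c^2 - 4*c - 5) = c + 1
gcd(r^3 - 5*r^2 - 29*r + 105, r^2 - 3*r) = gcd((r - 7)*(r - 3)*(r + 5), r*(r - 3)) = r - 3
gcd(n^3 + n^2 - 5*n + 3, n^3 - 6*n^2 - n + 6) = n - 1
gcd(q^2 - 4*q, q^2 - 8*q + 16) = q - 4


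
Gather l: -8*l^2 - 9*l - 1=-8*l^2 - 9*l - 1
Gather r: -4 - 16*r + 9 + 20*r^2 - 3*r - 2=20*r^2 - 19*r + 3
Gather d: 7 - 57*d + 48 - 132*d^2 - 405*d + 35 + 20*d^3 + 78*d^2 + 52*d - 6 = 20*d^3 - 54*d^2 - 410*d + 84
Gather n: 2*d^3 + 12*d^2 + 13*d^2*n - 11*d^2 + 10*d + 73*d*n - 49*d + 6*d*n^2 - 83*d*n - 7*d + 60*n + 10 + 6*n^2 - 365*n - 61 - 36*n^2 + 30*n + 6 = 2*d^3 + d^2 - 46*d + n^2*(6*d - 30) + n*(13*d^2 - 10*d - 275) - 45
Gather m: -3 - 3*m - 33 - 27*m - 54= -30*m - 90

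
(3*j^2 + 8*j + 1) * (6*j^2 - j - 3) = 18*j^4 + 45*j^3 - 11*j^2 - 25*j - 3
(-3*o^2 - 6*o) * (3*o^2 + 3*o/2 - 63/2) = -9*o^4 - 45*o^3/2 + 171*o^2/2 + 189*o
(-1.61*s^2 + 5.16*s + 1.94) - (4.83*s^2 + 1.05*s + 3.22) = -6.44*s^2 + 4.11*s - 1.28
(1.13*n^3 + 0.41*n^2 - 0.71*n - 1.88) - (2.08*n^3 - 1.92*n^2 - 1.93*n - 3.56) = -0.95*n^3 + 2.33*n^2 + 1.22*n + 1.68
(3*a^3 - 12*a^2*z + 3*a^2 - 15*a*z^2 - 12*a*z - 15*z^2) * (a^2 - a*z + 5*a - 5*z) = 3*a^5 - 15*a^4*z + 18*a^4 - 3*a^3*z^2 - 90*a^3*z + 15*a^3 + 15*a^2*z^3 - 18*a^2*z^2 - 75*a^2*z + 90*a*z^3 - 15*a*z^2 + 75*z^3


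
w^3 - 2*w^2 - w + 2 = (w - 2)*(w - 1)*(w + 1)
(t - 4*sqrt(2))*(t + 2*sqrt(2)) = t^2 - 2*sqrt(2)*t - 16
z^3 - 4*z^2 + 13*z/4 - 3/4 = (z - 3)*(z - 1/2)^2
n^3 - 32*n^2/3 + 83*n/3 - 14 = (n - 7)*(n - 3)*(n - 2/3)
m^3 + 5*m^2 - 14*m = m*(m - 2)*(m + 7)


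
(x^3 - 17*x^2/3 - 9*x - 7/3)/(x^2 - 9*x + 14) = (3*x^2 + 4*x + 1)/(3*(x - 2))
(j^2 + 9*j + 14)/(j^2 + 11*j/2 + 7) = 2*(j + 7)/(2*j + 7)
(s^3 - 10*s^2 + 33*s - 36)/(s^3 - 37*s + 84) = (s - 3)/(s + 7)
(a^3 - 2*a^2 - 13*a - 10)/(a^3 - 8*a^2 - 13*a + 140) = (a^2 + 3*a + 2)/(a^2 - 3*a - 28)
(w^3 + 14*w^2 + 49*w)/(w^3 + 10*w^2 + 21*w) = (w + 7)/(w + 3)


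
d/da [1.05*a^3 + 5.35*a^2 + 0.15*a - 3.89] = 3.15*a^2 + 10.7*a + 0.15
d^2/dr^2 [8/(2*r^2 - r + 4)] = 16*(-4*r^2 + 2*r + (4*r - 1)^2 - 8)/(2*r^2 - r + 4)^3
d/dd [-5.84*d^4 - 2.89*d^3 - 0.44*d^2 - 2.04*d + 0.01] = -23.36*d^3 - 8.67*d^2 - 0.88*d - 2.04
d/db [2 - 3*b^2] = -6*b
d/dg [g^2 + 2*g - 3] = 2*g + 2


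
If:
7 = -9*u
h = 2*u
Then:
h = -14/9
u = -7/9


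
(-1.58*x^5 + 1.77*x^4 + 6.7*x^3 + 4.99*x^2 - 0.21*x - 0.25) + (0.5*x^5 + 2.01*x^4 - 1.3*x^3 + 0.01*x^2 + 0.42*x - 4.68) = -1.08*x^5 + 3.78*x^4 + 5.4*x^3 + 5.0*x^2 + 0.21*x - 4.93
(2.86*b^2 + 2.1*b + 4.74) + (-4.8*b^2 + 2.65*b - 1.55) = -1.94*b^2 + 4.75*b + 3.19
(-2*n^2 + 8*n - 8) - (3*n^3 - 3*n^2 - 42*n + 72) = -3*n^3 + n^2 + 50*n - 80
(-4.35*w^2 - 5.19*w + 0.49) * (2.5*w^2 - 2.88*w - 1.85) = -10.875*w^4 - 0.447000000000003*w^3 + 24.2197*w^2 + 8.1903*w - 0.9065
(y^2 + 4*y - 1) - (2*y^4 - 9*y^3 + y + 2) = -2*y^4 + 9*y^3 + y^2 + 3*y - 3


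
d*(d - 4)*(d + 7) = d^3 + 3*d^2 - 28*d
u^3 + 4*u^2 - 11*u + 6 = (u - 1)^2*(u + 6)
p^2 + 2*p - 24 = (p - 4)*(p + 6)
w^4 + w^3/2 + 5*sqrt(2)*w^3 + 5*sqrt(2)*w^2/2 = w^2*(w + 1/2)*(w + 5*sqrt(2))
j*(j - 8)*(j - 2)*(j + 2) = j^4 - 8*j^3 - 4*j^2 + 32*j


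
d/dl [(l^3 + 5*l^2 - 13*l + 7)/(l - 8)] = (2*l^3 - 19*l^2 - 80*l + 97)/(l^2 - 16*l + 64)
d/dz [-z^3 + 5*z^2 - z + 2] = -3*z^2 + 10*z - 1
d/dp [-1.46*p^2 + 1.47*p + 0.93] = 1.47 - 2.92*p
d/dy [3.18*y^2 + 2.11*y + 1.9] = 6.36*y + 2.11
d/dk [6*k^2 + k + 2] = 12*k + 1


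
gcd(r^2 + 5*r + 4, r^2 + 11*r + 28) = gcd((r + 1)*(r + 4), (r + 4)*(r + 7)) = r + 4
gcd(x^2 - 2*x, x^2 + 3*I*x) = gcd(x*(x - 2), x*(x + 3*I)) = x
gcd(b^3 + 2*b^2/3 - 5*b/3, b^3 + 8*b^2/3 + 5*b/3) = b^2 + 5*b/3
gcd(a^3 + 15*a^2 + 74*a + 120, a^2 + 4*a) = a + 4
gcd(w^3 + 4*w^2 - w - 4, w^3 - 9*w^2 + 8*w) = w - 1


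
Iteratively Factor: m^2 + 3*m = (m)*(m + 3)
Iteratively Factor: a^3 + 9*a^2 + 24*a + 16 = (a + 4)*(a^2 + 5*a + 4) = (a + 1)*(a + 4)*(a + 4)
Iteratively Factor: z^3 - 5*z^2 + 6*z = (z - 3)*(z^2 - 2*z) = (z - 3)*(z - 2)*(z)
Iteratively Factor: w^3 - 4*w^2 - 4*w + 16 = (w + 2)*(w^2 - 6*w + 8) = (w - 4)*(w + 2)*(w - 2)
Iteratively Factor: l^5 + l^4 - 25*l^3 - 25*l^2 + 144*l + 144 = (l + 3)*(l^4 - 2*l^3 - 19*l^2 + 32*l + 48) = (l - 4)*(l + 3)*(l^3 + 2*l^2 - 11*l - 12) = (l - 4)*(l + 1)*(l + 3)*(l^2 + l - 12) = (l - 4)*(l + 1)*(l + 3)*(l + 4)*(l - 3)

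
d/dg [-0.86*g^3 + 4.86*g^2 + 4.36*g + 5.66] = -2.58*g^2 + 9.72*g + 4.36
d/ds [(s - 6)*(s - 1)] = 2*s - 7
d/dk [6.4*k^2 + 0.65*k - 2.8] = 12.8*k + 0.65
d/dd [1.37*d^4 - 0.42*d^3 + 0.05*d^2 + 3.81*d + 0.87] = 5.48*d^3 - 1.26*d^2 + 0.1*d + 3.81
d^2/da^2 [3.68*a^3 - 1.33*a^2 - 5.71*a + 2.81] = 22.08*a - 2.66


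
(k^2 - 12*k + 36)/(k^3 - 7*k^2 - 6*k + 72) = (k - 6)/(k^2 - k - 12)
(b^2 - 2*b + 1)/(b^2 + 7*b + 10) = (b^2 - 2*b + 1)/(b^2 + 7*b + 10)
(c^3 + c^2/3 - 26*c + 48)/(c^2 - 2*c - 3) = (c^2 + 10*c/3 - 16)/(c + 1)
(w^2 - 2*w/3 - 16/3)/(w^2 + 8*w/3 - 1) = (3*w^2 - 2*w - 16)/(3*w^2 + 8*w - 3)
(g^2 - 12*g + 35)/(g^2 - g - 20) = (g - 7)/(g + 4)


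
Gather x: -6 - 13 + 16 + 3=0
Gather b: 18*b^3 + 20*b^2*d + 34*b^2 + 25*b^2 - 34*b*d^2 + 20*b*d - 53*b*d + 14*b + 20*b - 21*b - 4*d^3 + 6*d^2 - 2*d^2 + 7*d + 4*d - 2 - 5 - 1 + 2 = 18*b^3 + b^2*(20*d + 59) + b*(-34*d^2 - 33*d + 13) - 4*d^3 + 4*d^2 + 11*d - 6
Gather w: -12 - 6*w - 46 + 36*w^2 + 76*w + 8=36*w^2 + 70*w - 50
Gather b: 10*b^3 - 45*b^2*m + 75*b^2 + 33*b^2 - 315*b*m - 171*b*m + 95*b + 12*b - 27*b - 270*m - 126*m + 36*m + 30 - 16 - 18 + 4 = 10*b^3 + b^2*(108 - 45*m) + b*(80 - 486*m) - 360*m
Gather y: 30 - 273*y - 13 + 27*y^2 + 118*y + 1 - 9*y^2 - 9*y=18*y^2 - 164*y + 18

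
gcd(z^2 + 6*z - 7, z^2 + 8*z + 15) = 1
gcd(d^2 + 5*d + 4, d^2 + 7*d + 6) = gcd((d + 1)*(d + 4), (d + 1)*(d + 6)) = d + 1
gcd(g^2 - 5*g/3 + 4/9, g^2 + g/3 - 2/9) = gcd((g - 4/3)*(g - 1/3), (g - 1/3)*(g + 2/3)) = g - 1/3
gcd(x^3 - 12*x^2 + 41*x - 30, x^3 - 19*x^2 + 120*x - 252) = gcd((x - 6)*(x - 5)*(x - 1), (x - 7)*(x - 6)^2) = x - 6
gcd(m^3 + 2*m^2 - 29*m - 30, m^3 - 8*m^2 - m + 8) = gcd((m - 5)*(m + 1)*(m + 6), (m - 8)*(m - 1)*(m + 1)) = m + 1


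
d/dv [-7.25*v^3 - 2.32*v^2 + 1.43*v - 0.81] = -21.75*v^2 - 4.64*v + 1.43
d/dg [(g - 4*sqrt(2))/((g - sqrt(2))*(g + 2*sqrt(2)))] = (-g^2 + 8*sqrt(2)*g + 4)/(g^4 + 2*sqrt(2)*g^3 - 6*g^2 - 8*sqrt(2)*g + 16)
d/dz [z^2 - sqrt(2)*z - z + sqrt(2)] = 2*z - sqrt(2) - 1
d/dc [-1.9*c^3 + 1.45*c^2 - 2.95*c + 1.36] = -5.7*c^2 + 2.9*c - 2.95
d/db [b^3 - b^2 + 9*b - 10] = 3*b^2 - 2*b + 9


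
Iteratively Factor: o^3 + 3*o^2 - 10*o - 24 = (o + 2)*(o^2 + o - 12) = (o + 2)*(o + 4)*(o - 3)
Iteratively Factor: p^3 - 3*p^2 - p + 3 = (p + 1)*(p^2 - 4*p + 3) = (p - 3)*(p + 1)*(p - 1)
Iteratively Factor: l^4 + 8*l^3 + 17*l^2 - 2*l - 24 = (l - 1)*(l^3 + 9*l^2 + 26*l + 24) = (l - 1)*(l + 2)*(l^2 + 7*l + 12) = (l - 1)*(l + 2)*(l + 3)*(l + 4)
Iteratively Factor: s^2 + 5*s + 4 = (s + 1)*(s + 4)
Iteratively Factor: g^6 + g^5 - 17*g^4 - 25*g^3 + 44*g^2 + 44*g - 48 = (g + 2)*(g^5 - g^4 - 15*g^3 + 5*g^2 + 34*g - 24) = (g - 1)*(g + 2)*(g^4 - 15*g^2 - 10*g + 24) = (g - 1)*(g + 2)^2*(g^3 - 2*g^2 - 11*g + 12) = (g - 4)*(g - 1)*(g + 2)^2*(g^2 + 2*g - 3) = (g - 4)*(g - 1)^2*(g + 2)^2*(g + 3)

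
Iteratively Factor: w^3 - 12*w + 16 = (w + 4)*(w^2 - 4*w + 4) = (w - 2)*(w + 4)*(w - 2)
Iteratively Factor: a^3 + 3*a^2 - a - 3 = (a - 1)*(a^2 + 4*a + 3) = (a - 1)*(a + 3)*(a + 1)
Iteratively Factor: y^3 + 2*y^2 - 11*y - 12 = (y + 1)*(y^2 + y - 12) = (y + 1)*(y + 4)*(y - 3)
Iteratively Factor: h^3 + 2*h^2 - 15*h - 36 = (h + 3)*(h^2 - h - 12) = (h - 4)*(h + 3)*(h + 3)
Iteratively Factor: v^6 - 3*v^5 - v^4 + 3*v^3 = (v + 1)*(v^5 - 4*v^4 + 3*v^3) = v*(v + 1)*(v^4 - 4*v^3 + 3*v^2) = v*(v - 3)*(v + 1)*(v^3 - v^2) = v^2*(v - 3)*(v + 1)*(v^2 - v) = v^3*(v - 3)*(v + 1)*(v - 1)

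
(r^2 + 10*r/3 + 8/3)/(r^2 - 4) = (r + 4/3)/(r - 2)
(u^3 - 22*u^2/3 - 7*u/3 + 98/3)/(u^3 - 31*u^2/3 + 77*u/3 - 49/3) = (u + 2)/(u - 1)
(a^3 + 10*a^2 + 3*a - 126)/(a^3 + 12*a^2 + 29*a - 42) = (a - 3)/(a - 1)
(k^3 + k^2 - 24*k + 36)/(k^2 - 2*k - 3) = (k^2 + 4*k - 12)/(k + 1)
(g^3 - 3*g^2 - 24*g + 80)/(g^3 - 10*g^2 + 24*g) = (g^2 + g - 20)/(g*(g - 6))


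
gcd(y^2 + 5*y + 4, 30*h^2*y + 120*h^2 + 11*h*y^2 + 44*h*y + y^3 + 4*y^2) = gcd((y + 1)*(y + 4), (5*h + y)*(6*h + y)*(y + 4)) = y + 4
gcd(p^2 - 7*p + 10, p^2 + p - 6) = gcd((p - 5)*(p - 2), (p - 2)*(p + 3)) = p - 2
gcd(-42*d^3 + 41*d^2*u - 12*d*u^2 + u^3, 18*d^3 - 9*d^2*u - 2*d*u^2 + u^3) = 6*d^2 - 5*d*u + u^2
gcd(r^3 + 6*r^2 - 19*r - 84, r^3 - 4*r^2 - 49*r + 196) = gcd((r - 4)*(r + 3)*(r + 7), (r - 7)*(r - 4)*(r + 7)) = r^2 + 3*r - 28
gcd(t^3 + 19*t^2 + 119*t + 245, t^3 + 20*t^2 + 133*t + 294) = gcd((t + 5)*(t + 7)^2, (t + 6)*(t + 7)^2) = t^2 + 14*t + 49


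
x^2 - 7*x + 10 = (x - 5)*(x - 2)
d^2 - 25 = (d - 5)*(d + 5)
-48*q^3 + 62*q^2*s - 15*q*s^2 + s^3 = (-8*q + s)*(-6*q + s)*(-q + s)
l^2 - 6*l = l*(l - 6)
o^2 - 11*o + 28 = (o - 7)*(o - 4)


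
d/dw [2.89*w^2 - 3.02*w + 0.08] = 5.78*w - 3.02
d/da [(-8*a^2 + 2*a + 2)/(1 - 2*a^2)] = 2*(2*a^2 - 4*a + 1)/(4*a^4 - 4*a^2 + 1)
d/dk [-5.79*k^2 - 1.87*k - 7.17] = -11.58*k - 1.87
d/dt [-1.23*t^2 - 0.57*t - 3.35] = -2.46*t - 0.57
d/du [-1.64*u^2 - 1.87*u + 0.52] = -3.28*u - 1.87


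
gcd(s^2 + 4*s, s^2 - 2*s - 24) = s + 4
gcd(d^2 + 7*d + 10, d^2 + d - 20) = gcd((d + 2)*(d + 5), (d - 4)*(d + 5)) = d + 5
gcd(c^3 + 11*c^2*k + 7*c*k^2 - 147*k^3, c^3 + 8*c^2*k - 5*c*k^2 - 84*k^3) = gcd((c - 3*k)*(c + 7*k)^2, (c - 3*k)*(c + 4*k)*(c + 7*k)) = c^2 + 4*c*k - 21*k^2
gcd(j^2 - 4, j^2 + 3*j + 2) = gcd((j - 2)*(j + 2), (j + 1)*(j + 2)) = j + 2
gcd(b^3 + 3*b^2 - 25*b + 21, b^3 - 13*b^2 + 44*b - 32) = b - 1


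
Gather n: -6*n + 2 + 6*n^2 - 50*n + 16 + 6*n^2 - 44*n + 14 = 12*n^2 - 100*n + 32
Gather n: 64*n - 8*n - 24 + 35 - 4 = 56*n + 7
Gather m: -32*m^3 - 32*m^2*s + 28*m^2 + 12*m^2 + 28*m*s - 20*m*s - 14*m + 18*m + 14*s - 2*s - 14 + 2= -32*m^3 + m^2*(40 - 32*s) + m*(8*s + 4) + 12*s - 12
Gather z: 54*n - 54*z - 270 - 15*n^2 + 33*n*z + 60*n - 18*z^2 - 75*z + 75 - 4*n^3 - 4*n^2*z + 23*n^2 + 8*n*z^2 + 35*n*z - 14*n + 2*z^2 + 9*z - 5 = -4*n^3 + 8*n^2 + 100*n + z^2*(8*n - 16) + z*(-4*n^2 + 68*n - 120) - 200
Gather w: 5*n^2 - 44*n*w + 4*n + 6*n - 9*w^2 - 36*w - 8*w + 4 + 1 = 5*n^2 + 10*n - 9*w^2 + w*(-44*n - 44) + 5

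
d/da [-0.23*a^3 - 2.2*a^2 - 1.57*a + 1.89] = -0.69*a^2 - 4.4*a - 1.57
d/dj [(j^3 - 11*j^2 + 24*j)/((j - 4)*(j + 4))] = (j^4 - 72*j^2 + 352*j - 384)/(j^4 - 32*j^2 + 256)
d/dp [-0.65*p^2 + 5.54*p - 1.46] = 5.54 - 1.3*p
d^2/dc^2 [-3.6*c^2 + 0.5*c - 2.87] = -7.20000000000000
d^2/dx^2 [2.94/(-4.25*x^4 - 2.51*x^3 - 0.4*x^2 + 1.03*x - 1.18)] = ((149.94*x^2 + 44.2764*x + 2.352)*(4.25*x^4 + 2.51*x^3 + 0.4*x^2 - 1.03*x + 1.18) - 2.94*(17.0*x^3 + 7.53*x^2 + 0.8*x - 1.03)*(34.0*x^3 + 15.06*x^2 + 1.6*x - 2.06))/(4.25*x^4 + 2.51*x^3 + 0.4*x^2 - 1.03*x + 1.18)^3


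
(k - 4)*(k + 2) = k^2 - 2*k - 8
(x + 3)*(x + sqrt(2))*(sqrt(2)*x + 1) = sqrt(2)*x^3 + 3*x^2 + 3*sqrt(2)*x^2 + sqrt(2)*x + 9*x + 3*sqrt(2)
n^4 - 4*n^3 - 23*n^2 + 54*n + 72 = (n - 6)*(n - 3)*(n + 1)*(n + 4)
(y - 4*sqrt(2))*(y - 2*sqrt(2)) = y^2 - 6*sqrt(2)*y + 16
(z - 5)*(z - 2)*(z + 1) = z^3 - 6*z^2 + 3*z + 10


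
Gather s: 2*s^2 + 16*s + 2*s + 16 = 2*s^2 + 18*s + 16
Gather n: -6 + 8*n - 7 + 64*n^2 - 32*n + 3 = 64*n^2 - 24*n - 10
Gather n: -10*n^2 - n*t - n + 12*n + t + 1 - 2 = -10*n^2 + n*(11 - t) + t - 1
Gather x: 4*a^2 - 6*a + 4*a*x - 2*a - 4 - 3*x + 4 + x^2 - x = 4*a^2 - 8*a + x^2 + x*(4*a - 4)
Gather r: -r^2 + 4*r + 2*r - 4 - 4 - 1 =-r^2 + 6*r - 9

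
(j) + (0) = j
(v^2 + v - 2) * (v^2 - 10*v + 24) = v^4 - 9*v^3 + 12*v^2 + 44*v - 48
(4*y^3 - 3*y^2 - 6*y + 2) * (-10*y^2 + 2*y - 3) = -40*y^5 + 38*y^4 + 42*y^3 - 23*y^2 + 22*y - 6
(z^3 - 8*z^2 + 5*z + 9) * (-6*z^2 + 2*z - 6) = -6*z^5 + 50*z^4 - 52*z^3 + 4*z^2 - 12*z - 54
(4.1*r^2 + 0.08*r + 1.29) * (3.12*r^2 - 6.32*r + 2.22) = 12.792*r^4 - 25.6624*r^3 + 12.6212*r^2 - 7.9752*r + 2.8638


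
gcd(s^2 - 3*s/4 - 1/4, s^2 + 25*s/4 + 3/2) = s + 1/4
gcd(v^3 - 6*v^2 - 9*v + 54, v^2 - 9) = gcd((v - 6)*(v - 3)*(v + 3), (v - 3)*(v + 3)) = v^2 - 9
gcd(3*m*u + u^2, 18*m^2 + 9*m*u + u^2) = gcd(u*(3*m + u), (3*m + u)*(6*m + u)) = 3*m + u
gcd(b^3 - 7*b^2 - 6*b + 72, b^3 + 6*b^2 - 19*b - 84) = b^2 - b - 12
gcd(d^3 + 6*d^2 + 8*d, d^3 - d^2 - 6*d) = d^2 + 2*d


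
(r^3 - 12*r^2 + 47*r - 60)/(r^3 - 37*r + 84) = (r - 5)/(r + 7)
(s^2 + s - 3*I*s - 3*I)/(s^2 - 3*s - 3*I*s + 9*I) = (s + 1)/(s - 3)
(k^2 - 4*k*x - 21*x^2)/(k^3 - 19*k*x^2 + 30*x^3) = (k^2 - 4*k*x - 21*x^2)/(k^3 - 19*k*x^2 + 30*x^3)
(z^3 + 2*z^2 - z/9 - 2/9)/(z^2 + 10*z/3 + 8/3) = (9*z^2 - 1)/(3*(3*z + 4))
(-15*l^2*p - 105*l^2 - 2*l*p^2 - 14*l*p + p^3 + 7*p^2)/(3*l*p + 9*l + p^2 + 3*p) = (-5*l*p - 35*l + p^2 + 7*p)/(p + 3)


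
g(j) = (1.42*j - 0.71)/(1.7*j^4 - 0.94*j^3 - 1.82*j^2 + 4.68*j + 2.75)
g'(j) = (1.42*j - 0.71)*(-6.8*j^3 + 2.82*j^2 + 3.64*j - 4.68)/(1.7*j^4 - 0.94*j^3 - 1.82*j^2 + 4.68*j + 2.75)^2 + 1.42/(1.7*j^4 - 0.94*j^3 - 1.82*j^2 + 4.68*j + 2.75) = (-7.242*j^4 + 7.4976*j^3 + 0.5822*j^2 - 2.5844*j + 7.2278)/(2.89*j^8 - 3.196*j^7 - 5.3044*j^6 + 19.3336*j^5 + 3.864*j^4 - 22.2052*j^3 + 11.8924*j^2 + 25.74*j + 7.5625)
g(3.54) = 0.02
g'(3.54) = -0.02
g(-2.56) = -0.06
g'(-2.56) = -0.09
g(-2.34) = -0.09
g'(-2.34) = -0.15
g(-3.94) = -0.01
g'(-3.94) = -0.01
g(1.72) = 0.11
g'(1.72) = -0.09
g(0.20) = -0.12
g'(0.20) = 0.52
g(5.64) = 0.00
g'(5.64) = -0.00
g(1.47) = 0.13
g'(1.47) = -0.05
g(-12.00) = -0.00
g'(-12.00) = -0.00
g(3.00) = 0.03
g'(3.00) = -0.03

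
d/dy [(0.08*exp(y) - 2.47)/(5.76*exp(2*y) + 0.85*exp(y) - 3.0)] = (-0.4608*exp(2*y) + 28.4544*exp(y) + 1.8595)*exp(y)/(33.1776*exp(4*y) + 9.792*exp(3*y) - 33.8375*exp(2*y) - 5.1*exp(y) + 9.0)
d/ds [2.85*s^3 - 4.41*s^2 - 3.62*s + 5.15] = 8.55*s^2 - 8.82*s - 3.62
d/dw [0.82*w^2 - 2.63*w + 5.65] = 1.64*w - 2.63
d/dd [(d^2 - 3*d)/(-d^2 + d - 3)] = (-2*d^2 - 6*d + 9)/(d^4 - 2*d^3 + 7*d^2 - 6*d + 9)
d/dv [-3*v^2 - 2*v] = -6*v - 2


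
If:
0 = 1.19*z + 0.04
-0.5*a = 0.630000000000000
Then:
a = -1.26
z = -0.03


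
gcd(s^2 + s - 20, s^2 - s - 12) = s - 4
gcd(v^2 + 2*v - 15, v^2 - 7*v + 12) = v - 3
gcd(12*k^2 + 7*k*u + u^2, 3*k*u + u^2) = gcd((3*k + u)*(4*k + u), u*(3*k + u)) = 3*k + u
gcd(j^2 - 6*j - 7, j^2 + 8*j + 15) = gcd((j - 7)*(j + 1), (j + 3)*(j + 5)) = 1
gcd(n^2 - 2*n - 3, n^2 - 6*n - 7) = n + 1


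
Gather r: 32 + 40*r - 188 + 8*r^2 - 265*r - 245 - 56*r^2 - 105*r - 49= -48*r^2 - 330*r - 450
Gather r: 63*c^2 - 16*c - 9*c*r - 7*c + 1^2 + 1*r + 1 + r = 63*c^2 - 23*c + r*(2 - 9*c) + 2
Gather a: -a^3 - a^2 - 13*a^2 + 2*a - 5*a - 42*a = -a^3 - 14*a^2 - 45*a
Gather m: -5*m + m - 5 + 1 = -4*m - 4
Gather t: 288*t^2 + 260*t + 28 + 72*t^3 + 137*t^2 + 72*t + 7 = 72*t^3 + 425*t^2 + 332*t + 35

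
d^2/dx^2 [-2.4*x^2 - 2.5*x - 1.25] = -4.80000000000000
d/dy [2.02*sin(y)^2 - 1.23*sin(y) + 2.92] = (4.04*sin(y) - 1.23)*cos(y)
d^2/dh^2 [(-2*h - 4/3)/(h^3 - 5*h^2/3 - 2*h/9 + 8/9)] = 12*(-27*h^2 + 63*h - 37)/(27*h^6 - 189*h^5 + 549*h^4 - 847*h^3 + 732*h^2 - 336*h + 64)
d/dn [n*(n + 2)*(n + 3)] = 3*n^2 + 10*n + 6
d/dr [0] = 0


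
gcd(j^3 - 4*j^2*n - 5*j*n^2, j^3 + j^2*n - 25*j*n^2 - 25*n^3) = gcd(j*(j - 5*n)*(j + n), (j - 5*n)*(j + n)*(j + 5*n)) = j^2 - 4*j*n - 5*n^2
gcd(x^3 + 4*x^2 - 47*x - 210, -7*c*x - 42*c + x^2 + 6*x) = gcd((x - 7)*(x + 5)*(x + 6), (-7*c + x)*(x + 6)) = x + 6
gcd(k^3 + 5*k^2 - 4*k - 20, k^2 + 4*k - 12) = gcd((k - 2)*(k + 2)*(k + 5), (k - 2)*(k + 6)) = k - 2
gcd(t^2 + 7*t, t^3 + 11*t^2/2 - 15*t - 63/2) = t + 7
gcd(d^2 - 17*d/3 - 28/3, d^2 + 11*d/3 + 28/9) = d + 4/3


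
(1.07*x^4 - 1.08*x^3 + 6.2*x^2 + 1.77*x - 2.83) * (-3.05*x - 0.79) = -3.2635*x^5 + 2.4487*x^4 - 18.0568*x^3 - 10.2965*x^2 + 7.2332*x + 2.2357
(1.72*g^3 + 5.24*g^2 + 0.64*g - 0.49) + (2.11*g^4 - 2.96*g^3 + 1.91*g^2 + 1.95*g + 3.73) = 2.11*g^4 - 1.24*g^3 + 7.15*g^2 + 2.59*g + 3.24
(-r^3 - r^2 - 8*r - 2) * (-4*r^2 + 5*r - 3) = 4*r^5 - r^4 + 30*r^3 - 29*r^2 + 14*r + 6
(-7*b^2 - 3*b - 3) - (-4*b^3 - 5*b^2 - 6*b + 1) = 4*b^3 - 2*b^2 + 3*b - 4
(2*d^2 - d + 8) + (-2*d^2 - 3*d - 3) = 5 - 4*d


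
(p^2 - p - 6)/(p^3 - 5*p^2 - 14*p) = (p - 3)/(p*(p - 7))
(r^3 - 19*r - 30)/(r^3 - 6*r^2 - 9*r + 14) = (r^2 - 2*r - 15)/(r^2 - 8*r + 7)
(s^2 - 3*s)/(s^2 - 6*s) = (s - 3)/(s - 6)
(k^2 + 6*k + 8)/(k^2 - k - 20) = (k + 2)/(k - 5)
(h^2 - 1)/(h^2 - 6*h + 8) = (h^2 - 1)/(h^2 - 6*h + 8)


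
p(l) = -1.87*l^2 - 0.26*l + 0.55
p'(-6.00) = 22.18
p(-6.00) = -65.21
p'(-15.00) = 55.84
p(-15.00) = -416.30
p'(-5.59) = 20.65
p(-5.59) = -56.43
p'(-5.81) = 21.47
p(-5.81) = -61.06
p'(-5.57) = 20.57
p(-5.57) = -56.02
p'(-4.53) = 16.68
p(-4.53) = -36.65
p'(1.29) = -5.08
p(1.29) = -2.90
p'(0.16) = -0.86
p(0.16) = 0.46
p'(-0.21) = 0.53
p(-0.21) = 0.52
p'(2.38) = -9.16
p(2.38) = -10.66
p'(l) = -3.74*l - 0.26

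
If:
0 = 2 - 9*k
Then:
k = 2/9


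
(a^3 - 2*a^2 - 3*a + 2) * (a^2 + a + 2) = a^5 - a^4 - 3*a^3 - 5*a^2 - 4*a + 4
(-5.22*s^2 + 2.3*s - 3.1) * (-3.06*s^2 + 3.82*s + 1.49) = 15.9732*s^4 - 26.9784*s^3 + 10.4942*s^2 - 8.415*s - 4.619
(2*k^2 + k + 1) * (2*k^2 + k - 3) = 4*k^4 + 4*k^3 - 3*k^2 - 2*k - 3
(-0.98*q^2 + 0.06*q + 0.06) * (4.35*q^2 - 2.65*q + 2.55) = -4.263*q^4 + 2.858*q^3 - 2.397*q^2 - 0.00600000000000001*q + 0.153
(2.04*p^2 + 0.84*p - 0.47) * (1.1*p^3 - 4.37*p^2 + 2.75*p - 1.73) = 2.244*p^5 - 7.9908*p^4 + 1.4222*p^3 + 0.8347*p^2 - 2.7457*p + 0.8131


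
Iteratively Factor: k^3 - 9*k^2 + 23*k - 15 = (k - 1)*(k^2 - 8*k + 15) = (k - 3)*(k - 1)*(k - 5)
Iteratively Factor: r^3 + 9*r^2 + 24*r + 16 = (r + 1)*(r^2 + 8*r + 16) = (r + 1)*(r + 4)*(r + 4)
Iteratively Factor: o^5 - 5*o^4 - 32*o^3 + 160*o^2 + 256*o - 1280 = (o - 4)*(o^4 - o^3 - 36*o^2 + 16*o + 320) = (o - 5)*(o - 4)*(o^3 + 4*o^2 - 16*o - 64) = (o - 5)*(o - 4)*(o + 4)*(o^2 - 16) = (o - 5)*(o - 4)^2*(o + 4)*(o + 4)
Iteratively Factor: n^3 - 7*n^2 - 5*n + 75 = (n - 5)*(n^2 - 2*n - 15) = (n - 5)^2*(n + 3)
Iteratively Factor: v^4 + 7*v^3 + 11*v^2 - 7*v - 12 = (v + 3)*(v^3 + 4*v^2 - v - 4) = (v + 3)*(v + 4)*(v^2 - 1) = (v - 1)*(v + 3)*(v + 4)*(v + 1)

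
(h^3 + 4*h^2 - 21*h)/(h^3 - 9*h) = (h + 7)/(h + 3)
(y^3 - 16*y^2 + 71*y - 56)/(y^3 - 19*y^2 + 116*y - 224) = (y - 1)/(y - 4)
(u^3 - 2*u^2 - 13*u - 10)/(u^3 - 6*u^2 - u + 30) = (u + 1)/(u - 3)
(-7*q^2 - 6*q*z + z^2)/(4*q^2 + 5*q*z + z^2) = (-7*q + z)/(4*q + z)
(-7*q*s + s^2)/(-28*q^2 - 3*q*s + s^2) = s/(4*q + s)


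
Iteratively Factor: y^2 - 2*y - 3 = (y - 3)*(y + 1)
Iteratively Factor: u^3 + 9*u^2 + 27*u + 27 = (u + 3)*(u^2 + 6*u + 9) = (u + 3)^2*(u + 3)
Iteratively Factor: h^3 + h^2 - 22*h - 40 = (h - 5)*(h^2 + 6*h + 8) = (h - 5)*(h + 4)*(h + 2)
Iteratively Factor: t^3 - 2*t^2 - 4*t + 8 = (t + 2)*(t^2 - 4*t + 4) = (t - 2)*(t + 2)*(t - 2)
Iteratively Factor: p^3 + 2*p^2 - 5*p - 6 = (p + 1)*(p^2 + p - 6) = (p + 1)*(p + 3)*(p - 2)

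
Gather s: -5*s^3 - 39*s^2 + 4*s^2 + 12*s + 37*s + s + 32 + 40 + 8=-5*s^3 - 35*s^2 + 50*s + 80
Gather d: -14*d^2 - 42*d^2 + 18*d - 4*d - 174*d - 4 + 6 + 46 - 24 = -56*d^2 - 160*d + 24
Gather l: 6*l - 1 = 6*l - 1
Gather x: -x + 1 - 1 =-x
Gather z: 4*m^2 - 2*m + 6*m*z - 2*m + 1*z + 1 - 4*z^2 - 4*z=4*m^2 - 4*m - 4*z^2 + z*(6*m - 3) + 1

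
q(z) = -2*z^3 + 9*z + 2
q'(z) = 9 - 6*z^2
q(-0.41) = -1.55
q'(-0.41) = 7.99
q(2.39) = -3.79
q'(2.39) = -25.27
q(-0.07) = 1.37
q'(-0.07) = 8.97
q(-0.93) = -4.76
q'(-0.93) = 3.81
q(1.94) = 4.86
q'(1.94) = -13.58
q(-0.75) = -3.91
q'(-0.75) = 5.62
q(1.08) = 9.20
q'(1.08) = 2.00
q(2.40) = -4.05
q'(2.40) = -25.56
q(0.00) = 2.00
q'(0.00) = 9.00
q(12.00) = -3346.00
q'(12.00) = -855.00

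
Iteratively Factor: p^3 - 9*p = (p)*(p^2 - 9) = p*(p - 3)*(p + 3)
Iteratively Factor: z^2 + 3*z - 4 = (z - 1)*(z + 4)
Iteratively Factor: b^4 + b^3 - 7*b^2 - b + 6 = (b + 1)*(b^3 - 7*b + 6) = (b + 1)*(b + 3)*(b^2 - 3*b + 2) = (b - 2)*(b + 1)*(b + 3)*(b - 1)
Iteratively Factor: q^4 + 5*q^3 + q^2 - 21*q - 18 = (q + 1)*(q^3 + 4*q^2 - 3*q - 18) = (q + 1)*(q + 3)*(q^2 + q - 6) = (q + 1)*(q + 3)^2*(q - 2)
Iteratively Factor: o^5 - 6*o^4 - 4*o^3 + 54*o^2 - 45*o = (o + 3)*(o^4 - 9*o^3 + 23*o^2 - 15*o) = (o - 5)*(o + 3)*(o^3 - 4*o^2 + 3*o) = (o - 5)*(o - 3)*(o + 3)*(o^2 - o) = o*(o - 5)*(o - 3)*(o + 3)*(o - 1)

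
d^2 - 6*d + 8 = (d - 4)*(d - 2)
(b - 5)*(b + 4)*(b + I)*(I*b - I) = I*b^4 - b^3 - 2*I*b^3 + 2*b^2 - 19*I*b^2 + 19*b + 20*I*b - 20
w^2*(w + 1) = w^3 + w^2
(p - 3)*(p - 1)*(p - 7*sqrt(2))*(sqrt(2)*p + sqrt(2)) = sqrt(2)*p^4 - 14*p^3 - 3*sqrt(2)*p^3 - sqrt(2)*p^2 + 42*p^2 + 3*sqrt(2)*p + 14*p - 42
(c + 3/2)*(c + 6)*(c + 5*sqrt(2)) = c^3 + 5*sqrt(2)*c^2 + 15*c^2/2 + 9*c + 75*sqrt(2)*c/2 + 45*sqrt(2)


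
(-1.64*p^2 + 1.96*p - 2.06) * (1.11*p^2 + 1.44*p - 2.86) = -1.8204*p^4 - 0.185999999999999*p^3 + 5.2262*p^2 - 8.572*p + 5.8916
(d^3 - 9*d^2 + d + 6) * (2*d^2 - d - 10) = 2*d^5 - 19*d^4 + d^3 + 101*d^2 - 16*d - 60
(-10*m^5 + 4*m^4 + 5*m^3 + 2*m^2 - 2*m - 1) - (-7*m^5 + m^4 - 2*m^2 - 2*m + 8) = -3*m^5 + 3*m^4 + 5*m^3 + 4*m^2 - 9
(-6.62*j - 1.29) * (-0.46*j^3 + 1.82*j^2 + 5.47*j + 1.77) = 3.0452*j^4 - 11.455*j^3 - 38.5592*j^2 - 18.7737*j - 2.2833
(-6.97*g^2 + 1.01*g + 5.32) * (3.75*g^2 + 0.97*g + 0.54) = -26.1375*g^4 - 2.9734*g^3 + 17.1659*g^2 + 5.7058*g + 2.8728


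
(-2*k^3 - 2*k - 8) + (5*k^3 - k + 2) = 3*k^3 - 3*k - 6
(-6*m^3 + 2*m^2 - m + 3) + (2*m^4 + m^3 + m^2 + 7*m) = 2*m^4 - 5*m^3 + 3*m^2 + 6*m + 3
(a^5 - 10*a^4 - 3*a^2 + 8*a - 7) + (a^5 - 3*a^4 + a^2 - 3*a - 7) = 2*a^5 - 13*a^4 - 2*a^2 + 5*a - 14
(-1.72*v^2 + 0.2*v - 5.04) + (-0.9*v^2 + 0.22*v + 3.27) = -2.62*v^2 + 0.42*v - 1.77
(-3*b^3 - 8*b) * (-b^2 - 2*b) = 3*b^5 + 6*b^4 + 8*b^3 + 16*b^2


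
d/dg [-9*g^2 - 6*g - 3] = -18*g - 6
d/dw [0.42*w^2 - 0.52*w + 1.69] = 0.84*w - 0.52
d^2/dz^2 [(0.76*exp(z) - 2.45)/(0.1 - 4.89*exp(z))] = (58.213005*exp(z) + 1.19045)*exp(z)/(116.930169*exp(3*z) - 7.17363*exp(2*z) + 0.1467*exp(z) - 0.001)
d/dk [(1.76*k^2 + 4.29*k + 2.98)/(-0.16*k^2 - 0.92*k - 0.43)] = (-0.9328*k^2 - 0.56*k + 0.8969)/(0.0256*k^4 + 0.2944*k^3 + 0.984*k^2 + 0.7912*k + 0.1849)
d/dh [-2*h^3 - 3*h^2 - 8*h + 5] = -6*h^2 - 6*h - 8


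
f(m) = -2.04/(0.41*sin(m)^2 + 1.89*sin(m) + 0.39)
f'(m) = -2.04*(-0.82*sin(m)*cos(m) - 1.89*cos(m))/(0.41*sin(m)^2 + 1.89*sin(m) + 0.39)^2 = (1.6728*sin(m) + 3.8556)*cos(m)/(0.41*sin(m)^2 + 1.89*sin(m) + 0.39)^2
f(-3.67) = -1.41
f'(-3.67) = -1.94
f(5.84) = 5.91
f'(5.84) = 23.81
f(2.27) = -0.98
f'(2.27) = -0.77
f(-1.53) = 1.87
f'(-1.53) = 0.08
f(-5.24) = -0.88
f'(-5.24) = 0.49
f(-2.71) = 6.20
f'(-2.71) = -26.50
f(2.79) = -1.87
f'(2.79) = -3.50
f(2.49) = -1.21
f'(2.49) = -1.36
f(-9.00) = 6.39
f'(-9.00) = -28.30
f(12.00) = 4.03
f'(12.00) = 9.75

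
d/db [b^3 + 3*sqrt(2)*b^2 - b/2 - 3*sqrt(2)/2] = 3*b^2 + 6*sqrt(2)*b - 1/2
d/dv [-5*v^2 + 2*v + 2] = 2 - 10*v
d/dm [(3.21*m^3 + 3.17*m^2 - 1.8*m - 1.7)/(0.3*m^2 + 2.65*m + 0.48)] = (0.963*m^4 + 17.013*m^3 + 13.5629*m^2 + 4.0632*m + 3.641)/(0.09*m^4 + 1.59*m^3 + 7.3105*m^2 + 2.544*m + 0.2304)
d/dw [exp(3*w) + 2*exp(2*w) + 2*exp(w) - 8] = (3*exp(2*w) + 4*exp(w) + 2)*exp(w)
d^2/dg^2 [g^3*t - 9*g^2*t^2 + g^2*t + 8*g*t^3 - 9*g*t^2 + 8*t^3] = 2*t*(3*g - 9*t + 1)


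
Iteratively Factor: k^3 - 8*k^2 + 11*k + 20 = (k - 4)*(k^2 - 4*k - 5) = (k - 5)*(k - 4)*(k + 1)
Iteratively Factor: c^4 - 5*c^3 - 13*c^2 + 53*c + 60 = (c + 3)*(c^3 - 8*c^2 + 11*c + 20) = (c + 1)*(c + 3)*(c^2 - 9*c + 20) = (c - 5)*(c + 1)*(c + 3)*(c - 4)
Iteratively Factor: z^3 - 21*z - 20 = (z + 4)*(z^2 - 4*z - 5) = (z + 1)*(z + 4)*(z - 5)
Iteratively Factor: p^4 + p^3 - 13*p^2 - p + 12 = (p + 4)*(p^3 - 3*p^2 - p + 3) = (p - 1)*(p + 4)*(p^2 - 2*p - 3) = (p - 1)*(p + 1)*(p + 4)*(p - 3)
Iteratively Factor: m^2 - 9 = (m - 3)*(m + 3)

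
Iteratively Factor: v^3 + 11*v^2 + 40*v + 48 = (v + 4)*(v^2 + 7*v + 12) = (v + 3)*(v + 4)*(v + 4)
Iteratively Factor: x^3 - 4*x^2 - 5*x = (x + 1)*(x^2 - 5*x) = x*(x + 1)*(x - 5)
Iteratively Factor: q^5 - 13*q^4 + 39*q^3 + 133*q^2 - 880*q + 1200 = (q - 3)*(q^4 - 10*q^3 + 9*q^2 + 160*q - 400) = (q - 5)*(q - 3)*(q^3 - 5*q^2 - 16*q + 80) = (q - 5)*(q - 4)*(q - 3)*(q^2 - q - 20) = (q - 5)^2*(q - 4)*(q - 3)*(q + 4)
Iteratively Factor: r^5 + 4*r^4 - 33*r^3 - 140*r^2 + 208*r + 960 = (r - 5)*(r^4 + 9*r^3 + 12*r^2 - 80*r - 192) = (r - 5)*(r + 4)*(r^3 + 5*r^2 - 8*r - 48) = (r - 5)*(r + 4)^2*(r^2 + r - 12) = (r - 5)*(r - 3)*(r + 4)^2*(r + 4)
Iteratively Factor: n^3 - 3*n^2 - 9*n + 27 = (n - 3)*(n^2 - 9) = (n - 3)*(n + 3)*(n - 3)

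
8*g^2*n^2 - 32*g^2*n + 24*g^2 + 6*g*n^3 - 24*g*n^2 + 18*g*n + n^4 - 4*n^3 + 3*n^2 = (2*g + n)*(4*g + n)*(n - 3)*(n - 1)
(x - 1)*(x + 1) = x^2 - 1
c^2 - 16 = (c - 4)*(c + 4)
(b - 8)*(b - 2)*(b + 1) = b^3 - 9*b^2 + 6*b + 16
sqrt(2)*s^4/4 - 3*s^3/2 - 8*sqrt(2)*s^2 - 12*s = s*(s/2 + sqrt(2))*(s - 6*sqrt(2))*(sqrt(2)*s/2 + 1)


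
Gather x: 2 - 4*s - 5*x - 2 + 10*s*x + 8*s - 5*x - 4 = 4*s + x*(10*s - 10) - 4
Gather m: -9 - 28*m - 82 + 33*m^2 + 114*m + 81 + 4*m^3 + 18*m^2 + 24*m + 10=4*m^3 + 51*m^2 + 110*m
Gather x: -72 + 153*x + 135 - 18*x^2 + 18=-18*x^2 + 153*x + 81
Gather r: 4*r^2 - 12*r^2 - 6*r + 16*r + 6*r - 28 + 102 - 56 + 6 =-8*r^2 + 16*r + 24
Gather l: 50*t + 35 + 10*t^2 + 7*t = 10*t^2 + 57*t + 35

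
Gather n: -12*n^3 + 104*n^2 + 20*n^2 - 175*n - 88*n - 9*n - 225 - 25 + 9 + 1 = -12*n^3 + 124*n^2 - 272*n - 240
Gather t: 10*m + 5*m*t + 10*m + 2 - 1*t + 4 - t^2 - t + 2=20*m - t^2 + t*(5*m - 2) + 8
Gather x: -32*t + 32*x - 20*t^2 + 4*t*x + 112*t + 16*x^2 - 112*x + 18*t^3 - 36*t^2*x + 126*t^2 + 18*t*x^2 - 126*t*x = 18*t^3 + 106*t^2 + 80*t + x^2*(18*t + 16) + x*(-36*t^2 - 122*t - 80)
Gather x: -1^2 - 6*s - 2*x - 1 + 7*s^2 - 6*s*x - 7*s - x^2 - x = 7*s^2 - 13*s - x^2 + x*(-6*s - 3) - 2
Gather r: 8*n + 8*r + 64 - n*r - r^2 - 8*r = -n*r + 8*n - r^2 + 64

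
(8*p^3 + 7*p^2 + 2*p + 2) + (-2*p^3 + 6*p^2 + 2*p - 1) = 6*p^3 + 13*p^2 + 4*p + 1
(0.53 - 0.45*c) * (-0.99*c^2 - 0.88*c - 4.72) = 0.4455*c^3 - 0.1287*c^2 + 1.6576*c - 2.5016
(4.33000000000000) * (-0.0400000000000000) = -0.173200000000000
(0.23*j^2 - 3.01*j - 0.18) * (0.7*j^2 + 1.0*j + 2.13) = 0.161*j^4 - 1.877*j^3 - 2.6461*j^2 - 6.5913*j - 0.3834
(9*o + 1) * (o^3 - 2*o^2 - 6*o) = 9*o^4 - 17*o^3 - 56*o^2 - 6*o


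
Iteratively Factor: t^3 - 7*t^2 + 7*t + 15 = (t + 1)*(t^2 - 8*t + 15) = (t - 5)*(t + 1)*(t - 3)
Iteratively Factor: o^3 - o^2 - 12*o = (o - 4)*(o^2 + 3*o) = o*(o - 4)*(o + 3)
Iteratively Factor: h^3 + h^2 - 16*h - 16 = (h + 4)*(h^2 - 3*h - 4) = (h - 4)*(h + 4)*(h + 1)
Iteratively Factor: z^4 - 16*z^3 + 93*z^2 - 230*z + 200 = (z - 5)*(z^3 - 11*z^2 + 38*z - 40) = (z - 5)*(z - 4)*(z^2 - 7*z + 10) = (z - 5)*(z - 4)*(z - 2)*(z - 5)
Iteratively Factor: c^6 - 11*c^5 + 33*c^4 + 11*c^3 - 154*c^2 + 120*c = (c + 2)*(c^5 - 13*c^4 + 59*c^3 - 107*c^2 + 60*c) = (c - 1)*(c + 2)*(c^4 - 12*c^3 + 47*c^2 - 60*c) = (c - 5)*(c - 1)*(c + 2)*(c^3 - 7*c^2 + 12*c) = (c - 5)*(c - 3)*(c - 1)*(c + 2)*(c^2 - 4*c) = (c - 5)*(c - 4)*(c - 3)*(c - 1)*(c + 2)*(c)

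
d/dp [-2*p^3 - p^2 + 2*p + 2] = -6*p^2 - 2*p + 2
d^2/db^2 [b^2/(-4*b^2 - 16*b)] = 2/(b^3 + 12*b^2 + 48*b + 64)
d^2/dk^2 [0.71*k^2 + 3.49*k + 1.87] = 1.42000000000000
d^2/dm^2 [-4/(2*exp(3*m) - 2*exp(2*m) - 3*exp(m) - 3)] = 4*(2*(-6*exp(2*m) + 4*exp(m) + 3)^2*exp(m) + (18*exp(2*m) - 8*exp(m) - 3)*(-2*exp(3*m) + 2*exp(2*m) + 3*exp(m) + 3))*exp(m)/(-2*exp(3*m) + 2*exp(2*m) + 3*exp(m) + 3)^3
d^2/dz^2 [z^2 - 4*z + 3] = 2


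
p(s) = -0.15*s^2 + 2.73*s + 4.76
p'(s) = 2.73 - 0.3*s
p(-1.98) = -1.23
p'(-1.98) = 3.32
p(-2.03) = -1.40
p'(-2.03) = 3.34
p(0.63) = 6.42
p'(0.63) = 2.54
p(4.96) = 14.61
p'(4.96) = 1.24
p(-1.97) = -1.20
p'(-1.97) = 3.32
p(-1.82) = -0.71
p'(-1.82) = 3.28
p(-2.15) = -1.80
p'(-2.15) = 3.38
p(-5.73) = -15.81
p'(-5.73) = 4.45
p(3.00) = 11.60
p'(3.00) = 1.83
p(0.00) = 4.76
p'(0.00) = 2.73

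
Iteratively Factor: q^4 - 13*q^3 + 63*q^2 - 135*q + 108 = (q - 3)*(q^3 - 10*q^2 + 33*q - 36) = (q - 3)^2*(q^2 - 7*q + 12) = (q - 3)^3*(q - 4)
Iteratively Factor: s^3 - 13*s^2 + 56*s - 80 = (s - 4)*(s^2 - 9*s + 20) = (s - 5)*(s - 4)*(s - 4)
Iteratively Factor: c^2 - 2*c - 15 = (c - 5)*(c + 3)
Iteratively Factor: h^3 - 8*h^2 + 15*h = (h - 5)*(h^2 - 3*h) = h*(h - 5)*(h - 3)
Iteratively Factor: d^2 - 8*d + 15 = (d - 5)*(d - 3)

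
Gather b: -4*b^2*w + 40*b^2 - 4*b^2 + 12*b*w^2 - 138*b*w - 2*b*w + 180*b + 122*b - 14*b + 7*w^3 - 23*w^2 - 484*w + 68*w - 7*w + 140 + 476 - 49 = b^2*(36 - 4*w) + b*(12*w^2 - 140*w + 288) + 7*w^3 - 23*w^2 - 423*w + 567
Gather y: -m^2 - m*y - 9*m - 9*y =-m^2 - 9*m + y*(-m - 9)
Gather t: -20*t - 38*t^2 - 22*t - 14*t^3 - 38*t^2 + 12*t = -14*t^3 - 76*t^2 - 30*t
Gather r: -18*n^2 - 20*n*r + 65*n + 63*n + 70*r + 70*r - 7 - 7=-18*n^2 + 128*n + r*(140 - 20*n) - 14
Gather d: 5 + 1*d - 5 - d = 0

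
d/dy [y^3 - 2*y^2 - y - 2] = 3*y^2 - 4*y - 1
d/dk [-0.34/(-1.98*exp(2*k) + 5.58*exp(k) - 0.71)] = (1.8972 - 1.3464*exp(k))*exp(k)/(1.98*exp(2*k) - 5.58*exp(k) + 0.71)^2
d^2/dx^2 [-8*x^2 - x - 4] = -16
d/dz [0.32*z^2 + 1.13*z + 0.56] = 0.64*z + 1.13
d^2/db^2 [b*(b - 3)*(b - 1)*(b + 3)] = 12*b^2 - 6*b - 18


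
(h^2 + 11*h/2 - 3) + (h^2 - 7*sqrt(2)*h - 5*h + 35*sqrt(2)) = 2*h^2 - 7*sqrt(2)*h + h/2 - 3 + 35*sqrt(2)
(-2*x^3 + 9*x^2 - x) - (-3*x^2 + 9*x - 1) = -2*x^3 + 12*x^2 - 10*x + 1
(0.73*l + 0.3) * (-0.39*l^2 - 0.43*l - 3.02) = -0.2847*l^3 - 0.4309*l^2 - 2.3336*l - 0.906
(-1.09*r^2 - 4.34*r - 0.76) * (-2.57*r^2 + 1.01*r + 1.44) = 2.8013*r^4 + 10.0529*r^3 - 3.9998*r^2 - 7.0172*r - 1.0944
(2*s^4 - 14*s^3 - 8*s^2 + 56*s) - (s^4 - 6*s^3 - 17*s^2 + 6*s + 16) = s^4 - 8*s^3 + 9*s^2 + 50*s - 16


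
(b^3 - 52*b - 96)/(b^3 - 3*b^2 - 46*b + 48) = (b + 2)/(b - 1)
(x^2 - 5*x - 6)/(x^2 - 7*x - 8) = (x - 6)/(x - 8)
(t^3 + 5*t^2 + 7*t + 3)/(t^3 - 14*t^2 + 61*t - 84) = (t^3 + 5*t^2 + 7*t + 3)/(t^3 - 14*t^2 + 61*t - 84)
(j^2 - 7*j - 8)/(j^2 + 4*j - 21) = (j^2 - 7*j - 8)/(j^2 + 4*j - 21)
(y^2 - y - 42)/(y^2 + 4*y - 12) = (y - 7)/(y - 2)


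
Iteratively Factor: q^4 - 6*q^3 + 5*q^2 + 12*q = (q - 4)*(q^3 - 2*q^2 - 3*q) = (q - 4)*(q + 1)*(q^2 - 3*q) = q*(q - 4)*(q + 1)*(q - 3)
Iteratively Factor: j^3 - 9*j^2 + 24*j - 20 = (j - 2)*(j^2 - 7*j + 10) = (j - 2)^2*(j - 5)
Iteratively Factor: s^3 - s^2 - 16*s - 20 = (s + 2)*(s^2 - 3*s - 10) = (s + 2)^2*(s - 5)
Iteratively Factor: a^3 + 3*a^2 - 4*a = (a + 4)*(a^2 - a) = (a - 1)*(a + 4)*(a)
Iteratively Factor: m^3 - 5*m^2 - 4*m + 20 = (m - 2)*(m^2 - 3*m - 10) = (m - 2)*(m + 2)*(m - 5)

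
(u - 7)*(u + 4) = u^2 - 3*u - 28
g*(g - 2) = g^2 - 2*g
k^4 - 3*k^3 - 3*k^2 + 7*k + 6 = (k - 3)*(k - 2)*(k + 1)^2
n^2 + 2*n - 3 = (n - 1)*(n + 3)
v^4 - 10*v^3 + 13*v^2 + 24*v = v*(v - 8)*(v - 3)*(v + 1)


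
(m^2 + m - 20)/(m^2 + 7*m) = (m^2 + m - 20)/(m*(m + 7))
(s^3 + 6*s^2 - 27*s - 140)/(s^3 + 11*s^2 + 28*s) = (s - 5)/s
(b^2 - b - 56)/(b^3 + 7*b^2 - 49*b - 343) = (b - 8)/(b^2 - 49)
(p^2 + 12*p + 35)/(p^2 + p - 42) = (p + 5)/(p - 6)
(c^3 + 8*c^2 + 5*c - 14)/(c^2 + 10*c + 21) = (c^2 + c - 2)/(c + 3)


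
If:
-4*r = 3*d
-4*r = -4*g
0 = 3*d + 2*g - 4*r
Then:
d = 0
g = 0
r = 0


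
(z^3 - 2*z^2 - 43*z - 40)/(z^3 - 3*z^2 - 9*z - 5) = (z^2 - 3*z - 40)/(z^2 - 4*z - 5)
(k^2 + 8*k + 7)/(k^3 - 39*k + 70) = (k + 1)/(k^2 - 7*k + 10)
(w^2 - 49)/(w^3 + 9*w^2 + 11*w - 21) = (w - 7)/(w^2 + 2*w - 3)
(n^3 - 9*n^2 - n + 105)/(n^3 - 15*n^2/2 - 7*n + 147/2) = 2*(n - 5)/(2*n - 7)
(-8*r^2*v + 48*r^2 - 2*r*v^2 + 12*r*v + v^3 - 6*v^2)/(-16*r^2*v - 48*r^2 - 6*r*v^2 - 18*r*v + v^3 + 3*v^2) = (4*r*v - 24*r - v^2 + 6*v)/(8*r*v + 24*r - v^2 - 3*v)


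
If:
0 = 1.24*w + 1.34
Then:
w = -1.08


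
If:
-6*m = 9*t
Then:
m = -3*t/2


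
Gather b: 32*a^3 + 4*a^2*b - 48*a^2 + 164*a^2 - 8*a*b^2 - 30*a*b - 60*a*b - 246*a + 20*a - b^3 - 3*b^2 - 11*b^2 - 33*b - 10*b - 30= 32*a^3 + 116*a^2 - 226*a - b^3 + b^2*(-8*a - 14) + b*(4*a^2 - 90*a - 43) - 30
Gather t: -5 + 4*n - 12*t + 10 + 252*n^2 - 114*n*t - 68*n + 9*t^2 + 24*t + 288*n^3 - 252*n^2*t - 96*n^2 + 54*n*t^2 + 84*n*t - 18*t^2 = 288*n^3 + 156*n^2 - 64*n + t^2*(54*n - 9) + t*(-252*n^2 - 30*n + 12) + 5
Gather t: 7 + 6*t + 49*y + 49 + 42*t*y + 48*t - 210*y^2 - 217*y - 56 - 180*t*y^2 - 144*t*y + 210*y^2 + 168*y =t*(-180*y^2 - 102*y + 54)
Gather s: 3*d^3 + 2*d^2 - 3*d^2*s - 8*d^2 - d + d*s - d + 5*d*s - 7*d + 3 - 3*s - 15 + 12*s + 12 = 3*d^3 - 6*d^2 - 9*d + s*(-3*d^2 + 6*d + 9)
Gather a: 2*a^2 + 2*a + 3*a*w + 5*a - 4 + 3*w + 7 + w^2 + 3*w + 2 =2*a^2 + a*(3*w + 7) + w^2 + 6*w + 5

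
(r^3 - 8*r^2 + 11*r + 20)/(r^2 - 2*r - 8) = (r^2 - 4*r - 5)/(r + 2)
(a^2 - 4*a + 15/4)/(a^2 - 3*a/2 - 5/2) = (a - 3/2)/(a + 1)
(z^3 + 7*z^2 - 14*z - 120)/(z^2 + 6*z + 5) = (z^2 + 2*z - 24)/(z + 1)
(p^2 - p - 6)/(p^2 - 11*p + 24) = (p + 2)/(p - 8)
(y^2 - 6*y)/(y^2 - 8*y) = (y - 6)/(y - 8)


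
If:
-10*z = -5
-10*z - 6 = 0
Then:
No Solution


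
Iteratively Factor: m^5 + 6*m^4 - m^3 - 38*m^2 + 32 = (m - 1)*(m^4 + 7*m^3 + 6*m^2 - 32*m - 32) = (m - 1)*(m + 1)*(m^3 + 6*m^2 - 32) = (m - 1)*(m + 1)*(m + 4)*(m^2 + 2*m - 8) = (m - 1)*(m + 1)*(m + 4)^2*(m - 2)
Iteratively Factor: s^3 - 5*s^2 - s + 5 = (s + 1)*(s^2 - 6*s + 5) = (s - 1)*(s + 1)*(s - 5)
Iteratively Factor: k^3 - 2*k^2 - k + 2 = (k - 2)*(k^2 - 1) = (k - 2)*(k + 1)*(k - 1)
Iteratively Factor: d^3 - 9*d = (d)*(d^2 - 9) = d*(d - 3)*(d + 3)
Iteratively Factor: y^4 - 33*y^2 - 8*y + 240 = (y + 4)*(y^3 - 4*y^2 - 17*y + 60) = (y + 4)^2*(y^2 - 8*y + 15) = (y - 5)*(y + 4)^2*(y - 3)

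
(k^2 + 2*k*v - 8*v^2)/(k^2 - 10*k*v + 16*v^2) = (-k - 4*v)/(-k + 8*v)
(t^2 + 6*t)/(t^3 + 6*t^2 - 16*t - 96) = t/(t^2 - 16)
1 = 1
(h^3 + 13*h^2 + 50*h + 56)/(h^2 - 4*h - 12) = (h^2 + 11*h + 28)/(h - 6)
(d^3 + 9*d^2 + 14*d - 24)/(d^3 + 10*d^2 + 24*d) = (d - 1)/d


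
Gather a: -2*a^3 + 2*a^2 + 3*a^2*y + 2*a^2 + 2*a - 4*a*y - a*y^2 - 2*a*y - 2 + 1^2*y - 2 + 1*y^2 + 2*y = -2*a^3 + a^2*(3*y + 4) + a*(-y^2 - 6*y + 2) + y^2 + 3*y - 4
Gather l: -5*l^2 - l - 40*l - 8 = -5*l^2 - 41*l - 8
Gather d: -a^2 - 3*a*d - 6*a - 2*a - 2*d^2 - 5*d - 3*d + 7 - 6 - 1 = -a^2 - 8*a - 2*d^2 + d*(-3*a - 8)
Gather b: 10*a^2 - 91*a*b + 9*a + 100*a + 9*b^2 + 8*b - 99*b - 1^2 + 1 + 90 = 10*a^2 + 109*a + 9*b^2 + b*(-91*a - 91) + 90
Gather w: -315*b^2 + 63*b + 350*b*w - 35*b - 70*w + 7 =-315*b^2 + 28*b + w*(350*b - 70) + 7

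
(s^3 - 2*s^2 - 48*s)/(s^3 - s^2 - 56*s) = (s + 6)/(s + 7)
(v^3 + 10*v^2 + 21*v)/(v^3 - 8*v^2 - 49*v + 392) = v*(v + 3)/(v^2 - 15*v + 56)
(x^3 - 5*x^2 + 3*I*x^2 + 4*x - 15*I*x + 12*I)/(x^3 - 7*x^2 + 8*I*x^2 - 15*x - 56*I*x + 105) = (x^2 - 5*x + 4)/(x^2 + x*(-7 + 5*I) - 35*I)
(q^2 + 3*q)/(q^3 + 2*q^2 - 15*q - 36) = q/(q^2 - q - 12)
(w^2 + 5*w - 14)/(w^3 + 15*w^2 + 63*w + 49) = (w - 2)/(w^2 + 8*w + 7)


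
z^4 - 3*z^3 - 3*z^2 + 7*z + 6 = (z - 3)*(z - 2)*(z + 1)^2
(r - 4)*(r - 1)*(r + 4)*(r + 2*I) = r^4 - r^3 + 2*I*r^3 - 16*r^2 - 2*I*r^2 + 16*r - 32*I*r + 32*I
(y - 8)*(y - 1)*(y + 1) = y^3 - 8*y^2 - y + 8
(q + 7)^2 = q^2 + 14*q + 49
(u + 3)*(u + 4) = u^2 + 7*u + 12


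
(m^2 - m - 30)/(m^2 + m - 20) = (m - 6)/(m - 4)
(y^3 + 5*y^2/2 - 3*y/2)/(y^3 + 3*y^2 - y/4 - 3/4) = 2*y/(2*y + 1)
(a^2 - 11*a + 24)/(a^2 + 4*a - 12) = (a^2 - 11*a + 24)/(a^2 + 4*a - 12)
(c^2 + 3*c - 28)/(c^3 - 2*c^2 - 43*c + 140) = 1/(c - 5)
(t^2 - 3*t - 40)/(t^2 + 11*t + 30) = (t - 8)/(t + 6)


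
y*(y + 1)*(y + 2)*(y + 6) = y^4 + 9*y^3 + 20*y^2 + 12*y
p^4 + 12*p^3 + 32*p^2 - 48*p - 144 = (p - 2)*(p + 2)*(p + 6)^2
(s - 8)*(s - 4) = s^2 - 12*s + 32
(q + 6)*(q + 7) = q^2 + 13*q + 42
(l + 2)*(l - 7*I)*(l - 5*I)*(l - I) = l^4 + 2*l^3 - 13*I*l^3 - 47*l^2 - 26*I*l^2 - 94*l + 35*I*l + 70*I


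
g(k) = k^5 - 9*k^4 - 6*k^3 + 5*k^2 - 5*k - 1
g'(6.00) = -1889.00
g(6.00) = -5035.00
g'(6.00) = -1889.00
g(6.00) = -5035.00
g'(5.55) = -1914.31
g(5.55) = -4173.80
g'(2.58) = -495.72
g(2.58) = -368.11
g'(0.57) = -11.29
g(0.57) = -4.23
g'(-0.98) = 6.41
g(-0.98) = 5.14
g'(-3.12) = 1355.74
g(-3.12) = -902.97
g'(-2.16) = 361.06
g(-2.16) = -149.33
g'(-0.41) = -9.50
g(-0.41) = 2.04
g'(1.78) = -197.07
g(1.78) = -100.38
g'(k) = 5*k^4 - 36*k^3 - 18*k^2 + 10*k - 5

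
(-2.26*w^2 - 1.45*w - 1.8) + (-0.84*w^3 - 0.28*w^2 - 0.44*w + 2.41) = -0.84*w^3 - 2.54*w^2 - 1.89*w + 0.61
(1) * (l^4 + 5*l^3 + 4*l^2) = l^4 + 5*l^3 + 4*l^2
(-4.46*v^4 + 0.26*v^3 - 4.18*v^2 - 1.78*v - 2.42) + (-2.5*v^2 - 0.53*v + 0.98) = -4.46*v^4 + 0.26*v^3 - 6.68*v^2 - 2.31*v - 1.44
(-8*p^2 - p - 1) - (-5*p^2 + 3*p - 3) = -3*p^2 - 4*p + 2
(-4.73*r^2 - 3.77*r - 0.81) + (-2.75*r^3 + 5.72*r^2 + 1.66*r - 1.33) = -2.75*r^3 + 0.989999999999999*r^2 - 2.11*r - 2.14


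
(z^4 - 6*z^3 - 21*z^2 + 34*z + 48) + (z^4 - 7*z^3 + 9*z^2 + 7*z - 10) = 2*z^4 - 13*z^3 - 12*z^2 + 41*z + 38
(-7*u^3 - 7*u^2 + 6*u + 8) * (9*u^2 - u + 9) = -63*u^5 - 56*u^4 - 2*u^3 + 3*u^2 + 46*u + 72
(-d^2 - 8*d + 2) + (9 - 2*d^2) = -3*d^2 - 8*d + 11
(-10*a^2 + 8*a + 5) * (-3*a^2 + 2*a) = 30*a^4 - 44*a^3 + a^2 + 10*a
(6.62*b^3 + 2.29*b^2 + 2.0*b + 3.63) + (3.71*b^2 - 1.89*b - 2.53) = 6.62*b^3 + 6.0*b^2 + 0.11*b + 1.1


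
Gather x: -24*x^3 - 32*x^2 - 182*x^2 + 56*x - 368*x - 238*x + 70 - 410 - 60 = -24*x^3 - 214*x^2 - 550*x - 400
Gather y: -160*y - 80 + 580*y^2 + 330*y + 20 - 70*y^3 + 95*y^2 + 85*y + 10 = -70*y^3 + 675*y^2 + 255*y - 50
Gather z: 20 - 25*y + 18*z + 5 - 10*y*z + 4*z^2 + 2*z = -25*y + 4*z^2 + z*(20 - 10*y) + 25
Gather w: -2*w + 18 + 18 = 36 - 2*w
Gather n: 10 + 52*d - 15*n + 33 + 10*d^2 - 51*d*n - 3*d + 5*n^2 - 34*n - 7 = 10*d^2 + 49*d + 5*n^2 + n*(-51*d - 49) + 36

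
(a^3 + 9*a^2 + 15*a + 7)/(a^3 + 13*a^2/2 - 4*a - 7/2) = 2*(a^2 + 2*a + 1)/(2*a^2 - a - 1)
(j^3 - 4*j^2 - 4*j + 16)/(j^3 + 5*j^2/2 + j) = 2*(j^2 - 6*j + 8)/(j*(2*j + 1))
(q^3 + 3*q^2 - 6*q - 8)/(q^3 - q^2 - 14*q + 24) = (q + 1)/(q - 3)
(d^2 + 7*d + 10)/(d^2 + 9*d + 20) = (d + 2)/(d + 4)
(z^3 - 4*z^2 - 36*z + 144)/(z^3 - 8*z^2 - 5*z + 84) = (z^2 - 36)/(z^2 - 4*z - 21)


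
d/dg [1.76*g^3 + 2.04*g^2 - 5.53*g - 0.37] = 5.28*g^2 + 4.08*g - 5.53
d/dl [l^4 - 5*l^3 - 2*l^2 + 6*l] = 4*l^3 - 15*l^2 - 4*l + 6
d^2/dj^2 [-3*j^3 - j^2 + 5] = -18*j - 2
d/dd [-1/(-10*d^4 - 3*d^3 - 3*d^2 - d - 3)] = (-40*d^3 - 9*d^2 - 6*d - 1)/(10*d^4 + 3*d^3 + 3*d^2 + d + 3)^2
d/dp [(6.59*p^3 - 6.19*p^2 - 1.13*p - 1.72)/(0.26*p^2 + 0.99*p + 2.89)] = (1.7134*p^4 + 13.0482*p^3 + 51.301*p^2 - 34.8838*p - 1.5629)/(0.0676*p^4 + 0.5148*p^3 + 2.4829*p^2 + 5.7222*p + 8.3521)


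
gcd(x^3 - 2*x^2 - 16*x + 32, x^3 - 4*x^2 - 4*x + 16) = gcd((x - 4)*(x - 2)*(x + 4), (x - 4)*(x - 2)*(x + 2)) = x^2 - 6*x + 8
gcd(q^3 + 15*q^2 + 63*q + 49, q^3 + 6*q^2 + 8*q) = 1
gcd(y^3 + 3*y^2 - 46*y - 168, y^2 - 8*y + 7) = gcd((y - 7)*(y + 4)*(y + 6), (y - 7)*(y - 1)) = y - 7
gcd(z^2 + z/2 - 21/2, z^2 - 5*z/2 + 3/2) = 1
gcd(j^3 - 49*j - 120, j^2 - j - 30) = j + 5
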